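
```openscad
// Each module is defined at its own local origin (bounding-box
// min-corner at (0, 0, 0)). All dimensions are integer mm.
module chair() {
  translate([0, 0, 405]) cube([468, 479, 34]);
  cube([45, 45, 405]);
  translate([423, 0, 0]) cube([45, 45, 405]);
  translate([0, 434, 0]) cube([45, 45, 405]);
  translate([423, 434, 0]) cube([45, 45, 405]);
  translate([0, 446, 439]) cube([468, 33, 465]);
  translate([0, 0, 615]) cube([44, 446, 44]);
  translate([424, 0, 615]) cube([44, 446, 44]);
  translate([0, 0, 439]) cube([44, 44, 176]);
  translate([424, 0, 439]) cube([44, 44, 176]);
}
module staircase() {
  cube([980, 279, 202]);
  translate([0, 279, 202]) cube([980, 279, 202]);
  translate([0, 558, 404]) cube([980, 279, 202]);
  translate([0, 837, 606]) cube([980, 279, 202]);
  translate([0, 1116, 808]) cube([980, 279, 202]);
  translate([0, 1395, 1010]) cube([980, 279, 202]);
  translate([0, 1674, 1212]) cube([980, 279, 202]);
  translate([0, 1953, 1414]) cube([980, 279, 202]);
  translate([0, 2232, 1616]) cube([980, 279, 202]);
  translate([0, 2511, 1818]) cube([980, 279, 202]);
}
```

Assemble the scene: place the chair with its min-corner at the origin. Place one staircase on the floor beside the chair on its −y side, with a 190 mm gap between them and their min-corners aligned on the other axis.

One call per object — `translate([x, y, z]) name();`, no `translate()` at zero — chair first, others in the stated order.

chair();
translate([0, -2980, 0]) staircase();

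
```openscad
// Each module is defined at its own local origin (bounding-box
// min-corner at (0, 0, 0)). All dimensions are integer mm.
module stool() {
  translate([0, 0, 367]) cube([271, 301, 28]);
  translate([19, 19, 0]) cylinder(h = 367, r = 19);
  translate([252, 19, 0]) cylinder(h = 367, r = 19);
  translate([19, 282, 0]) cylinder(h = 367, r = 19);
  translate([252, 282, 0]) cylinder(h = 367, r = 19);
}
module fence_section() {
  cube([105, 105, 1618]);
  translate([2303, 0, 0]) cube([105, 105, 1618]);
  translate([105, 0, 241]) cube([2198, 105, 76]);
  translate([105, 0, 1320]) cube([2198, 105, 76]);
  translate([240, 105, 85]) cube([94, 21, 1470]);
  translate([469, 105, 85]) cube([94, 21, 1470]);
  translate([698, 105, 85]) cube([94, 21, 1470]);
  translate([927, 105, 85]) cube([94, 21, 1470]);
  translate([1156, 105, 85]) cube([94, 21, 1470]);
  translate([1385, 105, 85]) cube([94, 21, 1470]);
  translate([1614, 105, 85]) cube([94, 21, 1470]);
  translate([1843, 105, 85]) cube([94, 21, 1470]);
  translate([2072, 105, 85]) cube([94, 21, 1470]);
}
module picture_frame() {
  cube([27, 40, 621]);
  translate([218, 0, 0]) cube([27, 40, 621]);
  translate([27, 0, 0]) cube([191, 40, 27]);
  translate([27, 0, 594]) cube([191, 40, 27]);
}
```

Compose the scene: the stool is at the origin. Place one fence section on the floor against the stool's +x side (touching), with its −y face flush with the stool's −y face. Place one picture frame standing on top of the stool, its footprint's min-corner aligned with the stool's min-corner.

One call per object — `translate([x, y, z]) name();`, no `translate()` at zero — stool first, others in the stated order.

stool();
translate([271, 0, 0]) fence_section();
translate([0, 0, 395]) picture_frame();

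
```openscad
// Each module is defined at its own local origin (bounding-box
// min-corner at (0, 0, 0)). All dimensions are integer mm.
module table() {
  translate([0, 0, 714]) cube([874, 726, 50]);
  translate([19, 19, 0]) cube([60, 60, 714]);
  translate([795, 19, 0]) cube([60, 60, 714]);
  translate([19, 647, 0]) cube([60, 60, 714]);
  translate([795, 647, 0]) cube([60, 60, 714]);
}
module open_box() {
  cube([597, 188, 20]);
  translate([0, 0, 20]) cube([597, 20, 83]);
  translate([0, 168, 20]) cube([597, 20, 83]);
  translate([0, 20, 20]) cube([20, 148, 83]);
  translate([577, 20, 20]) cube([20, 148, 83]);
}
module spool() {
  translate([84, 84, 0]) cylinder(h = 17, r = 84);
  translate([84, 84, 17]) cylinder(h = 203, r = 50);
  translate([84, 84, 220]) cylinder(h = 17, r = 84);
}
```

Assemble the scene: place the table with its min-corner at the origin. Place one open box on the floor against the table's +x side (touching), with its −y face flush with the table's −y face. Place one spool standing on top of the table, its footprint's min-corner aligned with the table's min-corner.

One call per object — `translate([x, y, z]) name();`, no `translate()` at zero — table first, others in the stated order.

table();
translate([874, 0, 0]) open_box();
translate([0, 0, 764]) spool();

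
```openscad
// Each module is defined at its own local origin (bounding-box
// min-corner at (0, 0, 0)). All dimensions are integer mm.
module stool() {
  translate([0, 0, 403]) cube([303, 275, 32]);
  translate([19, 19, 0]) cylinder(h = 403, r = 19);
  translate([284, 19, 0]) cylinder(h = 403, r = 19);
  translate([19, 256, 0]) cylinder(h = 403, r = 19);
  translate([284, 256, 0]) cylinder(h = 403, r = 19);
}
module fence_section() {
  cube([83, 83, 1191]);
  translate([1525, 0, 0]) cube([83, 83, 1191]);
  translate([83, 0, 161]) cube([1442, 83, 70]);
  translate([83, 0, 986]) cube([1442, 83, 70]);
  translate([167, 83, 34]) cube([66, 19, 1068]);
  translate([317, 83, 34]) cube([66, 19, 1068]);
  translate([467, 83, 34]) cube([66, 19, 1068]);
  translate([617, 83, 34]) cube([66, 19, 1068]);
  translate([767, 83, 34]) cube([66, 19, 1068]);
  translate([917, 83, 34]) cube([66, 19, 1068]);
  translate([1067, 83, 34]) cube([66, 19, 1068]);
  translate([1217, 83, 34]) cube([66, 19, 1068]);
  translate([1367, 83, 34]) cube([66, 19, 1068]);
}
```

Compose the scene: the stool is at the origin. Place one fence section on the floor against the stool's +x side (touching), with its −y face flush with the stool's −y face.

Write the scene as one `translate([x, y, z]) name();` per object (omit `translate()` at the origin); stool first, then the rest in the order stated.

stool();
translate([303, 0, 0]) fence_section();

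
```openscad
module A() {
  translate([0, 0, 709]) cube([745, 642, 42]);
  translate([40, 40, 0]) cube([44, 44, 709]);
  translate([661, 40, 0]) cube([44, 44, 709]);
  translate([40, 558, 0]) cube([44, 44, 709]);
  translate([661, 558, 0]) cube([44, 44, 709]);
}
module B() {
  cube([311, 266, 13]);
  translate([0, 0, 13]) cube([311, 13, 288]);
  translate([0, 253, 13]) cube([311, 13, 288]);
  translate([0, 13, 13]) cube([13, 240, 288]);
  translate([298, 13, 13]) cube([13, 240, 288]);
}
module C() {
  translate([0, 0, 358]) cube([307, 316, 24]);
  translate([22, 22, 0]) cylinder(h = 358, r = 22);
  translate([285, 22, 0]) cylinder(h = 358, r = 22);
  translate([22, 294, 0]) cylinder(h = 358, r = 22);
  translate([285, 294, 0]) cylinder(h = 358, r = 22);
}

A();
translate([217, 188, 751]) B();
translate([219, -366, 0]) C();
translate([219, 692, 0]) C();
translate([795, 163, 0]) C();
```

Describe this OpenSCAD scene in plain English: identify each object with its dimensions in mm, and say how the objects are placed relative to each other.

A is a table: top 745 mm (x) × 642 mm (y), 42 mm thick, upper face at z = 751 mm, on four 44×44 mm square legs, each inset 40 mm from the nearest pair of top edges, running from z = 0 to the bottom of the top.

B is an open-topped rectangular box: outside dimensions 311×266×301 mm, with a uniform wall and base thickness of 13 mm. The base is a full 311×266 slab on the floor; four walls sit on top of the base. The front and back walls (the −y and +y sides) span the full width; the two side walls fit between them.

C is a simple wooden stool: a rectangular seat 307 mm (x) by 316 mm (y), 24 mm thick, top face at z = 382 mm, on four round legs, each 44 mm in diameter. The legs rest on z = 0, each leg's axis is inset half a diameter from the nearest pair of seat edges (so the leg's bounding box is flush with the corner).

The open box is on top of the table, centred. Three stools sit around the table at the −y, +y, +x sides.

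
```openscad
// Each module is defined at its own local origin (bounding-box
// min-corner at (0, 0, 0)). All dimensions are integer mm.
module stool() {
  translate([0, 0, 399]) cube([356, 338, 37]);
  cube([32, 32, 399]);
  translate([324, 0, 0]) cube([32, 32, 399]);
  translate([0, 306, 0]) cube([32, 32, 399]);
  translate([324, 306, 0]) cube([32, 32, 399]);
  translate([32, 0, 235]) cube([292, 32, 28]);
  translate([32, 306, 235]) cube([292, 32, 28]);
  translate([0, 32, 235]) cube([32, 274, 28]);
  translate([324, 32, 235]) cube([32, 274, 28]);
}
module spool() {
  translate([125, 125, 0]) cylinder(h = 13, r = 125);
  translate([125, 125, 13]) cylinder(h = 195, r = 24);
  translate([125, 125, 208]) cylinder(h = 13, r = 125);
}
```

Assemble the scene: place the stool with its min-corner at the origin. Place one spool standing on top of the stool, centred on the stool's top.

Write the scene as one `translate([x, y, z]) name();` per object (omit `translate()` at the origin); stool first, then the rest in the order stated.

stool();
translate([53, 44, 436]) spool();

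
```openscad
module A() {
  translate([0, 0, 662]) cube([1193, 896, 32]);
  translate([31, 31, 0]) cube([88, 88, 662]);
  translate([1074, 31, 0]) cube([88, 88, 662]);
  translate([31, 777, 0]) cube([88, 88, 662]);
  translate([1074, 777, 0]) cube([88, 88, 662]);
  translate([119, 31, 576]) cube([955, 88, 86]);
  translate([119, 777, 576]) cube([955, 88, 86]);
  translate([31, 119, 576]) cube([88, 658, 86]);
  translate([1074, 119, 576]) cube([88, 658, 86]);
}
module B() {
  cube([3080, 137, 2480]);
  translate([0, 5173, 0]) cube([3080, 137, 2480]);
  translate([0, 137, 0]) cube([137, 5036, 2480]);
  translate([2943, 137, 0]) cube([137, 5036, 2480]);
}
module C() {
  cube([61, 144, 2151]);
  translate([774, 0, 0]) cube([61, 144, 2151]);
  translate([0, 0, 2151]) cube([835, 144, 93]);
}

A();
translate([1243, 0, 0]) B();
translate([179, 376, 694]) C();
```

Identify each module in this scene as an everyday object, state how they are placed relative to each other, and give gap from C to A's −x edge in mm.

A is a table. B is a house frame. C is a door frame. The house frame is on the floor beside the table on its +x side. The door frame is on top of the table, centred. The gap from the door frame to the table's −x edge is 179 mm.

The door frame's min-x is at 179; the table's min-x is 0; gap = 179 mm.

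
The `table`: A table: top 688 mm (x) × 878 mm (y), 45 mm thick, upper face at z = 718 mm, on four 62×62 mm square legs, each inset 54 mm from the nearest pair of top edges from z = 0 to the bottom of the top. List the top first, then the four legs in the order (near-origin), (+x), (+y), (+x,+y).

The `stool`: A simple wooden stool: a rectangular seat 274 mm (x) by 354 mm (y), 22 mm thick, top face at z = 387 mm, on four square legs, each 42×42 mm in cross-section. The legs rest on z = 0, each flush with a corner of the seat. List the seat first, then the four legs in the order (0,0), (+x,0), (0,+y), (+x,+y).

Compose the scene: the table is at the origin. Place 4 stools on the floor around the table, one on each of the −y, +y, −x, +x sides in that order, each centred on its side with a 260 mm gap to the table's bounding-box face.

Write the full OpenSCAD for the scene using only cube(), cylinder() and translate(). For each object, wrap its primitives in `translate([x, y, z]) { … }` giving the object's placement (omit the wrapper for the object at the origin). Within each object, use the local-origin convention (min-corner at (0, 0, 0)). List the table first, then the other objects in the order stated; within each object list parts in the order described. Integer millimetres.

translate([0, 0, 673]) cube([688, 878, 45]);
translate([54, 54, 0]) cube([62, 62, 673]);
translate([572, 54, 0]) cube([62, 62, 673]);
translate([54, 762, 0]) cube([62, 62, 673]);
translate([572, 762, 0]) cube([62, 62, 673]);
translate([207, -614, 0]) {
  translate([0, 0, 365]) cube([274, 354, 22]);
  cube([42, 42, 365]);
  translate([232, 0, 0]) cube([42, 42, 365]);
  translate([0, 312, 0]) cube([42, 42, 365]);
  translate([232, 312, 0]) cube([42, 42, 365]);
}
translate([207, 1138, 0]) {
  translate([0, 0, 365]) cube([274, 354, 22]);
  cube([42, 42, 365]);
  translate([232, 0, 0]) cube([42, 42, 365]);
  translate([0, 312, 0]) cube([42, 42, 365]);
  translate([232, 312, 0]) cube([42, 42, 365]);
}
translate([-534, 262, 0]) {
  translate([0, 0, 365]) cube([274, 354, 22]);
  cube([42, 42, 365]);
  translate([232, 0, 0]) cube([42, 42, 365]);
  translate([0, 312, 0]) cube([42, 42, 365]);
  translate([232, 312, 0]) cube([42, 42, 365]);
}
translate([948, 262, 0]) {
  translate([0, 0, 365]) cube([274, 354, 22]);
  cube([42, 42, 365]);
  translate([232, 0, 0]) cube([42, 42, 365]);
  translate([0, 312, 0]) cube([42, 42, 365]);
  translate([232, 312, 0]) cube([42, 42, 365]);
}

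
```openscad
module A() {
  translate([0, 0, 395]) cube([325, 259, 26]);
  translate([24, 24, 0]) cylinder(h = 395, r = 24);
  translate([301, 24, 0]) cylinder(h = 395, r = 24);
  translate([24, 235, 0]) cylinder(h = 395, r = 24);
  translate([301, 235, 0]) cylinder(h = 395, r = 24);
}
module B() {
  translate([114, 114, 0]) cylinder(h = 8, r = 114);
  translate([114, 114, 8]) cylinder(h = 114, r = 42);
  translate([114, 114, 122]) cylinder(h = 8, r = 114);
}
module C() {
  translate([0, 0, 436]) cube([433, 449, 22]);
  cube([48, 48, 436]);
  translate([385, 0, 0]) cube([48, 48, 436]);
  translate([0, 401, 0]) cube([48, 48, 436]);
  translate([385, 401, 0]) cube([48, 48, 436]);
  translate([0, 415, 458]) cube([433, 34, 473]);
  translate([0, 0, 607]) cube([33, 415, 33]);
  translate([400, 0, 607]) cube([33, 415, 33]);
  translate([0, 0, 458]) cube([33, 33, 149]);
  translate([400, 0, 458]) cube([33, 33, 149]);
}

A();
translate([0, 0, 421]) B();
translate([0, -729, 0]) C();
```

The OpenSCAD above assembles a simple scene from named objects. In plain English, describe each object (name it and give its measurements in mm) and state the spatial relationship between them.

A is a four-legged stool. The seat is 325×259 mm, 26 mm thick, top at z = 421 mm. It stands on four round legs, each 48 mm in diameter, from z = 0 to the seat underside, each leg's axis is inset half a diameter from the nearest pair of seat edges (so the leg's bounding box is flush with the corner).

B is a spool: two coaxial disc flanges of radius 114 mm and thickness 8 mm, joined by a core cylinder of radius 42 mm and height 114 mm. The lower flange rests on z = 0 and the three cylinders share a vertical axis.

C is a chair. The seat is a 433×449×22 mm slab with its top at z = 458 mm, on four 48×48 mm corner legs (flush with the seat edges, standing on z = 0). A flat backrest 34 mm thick, 473 mm tall, spans the full seat width and rises from the seat top along its +y edge, rear face flush with the rear of the seat. Two armrests of 33×33 mm section run along each side from the seat's front edge to the front of the backrest, top faces 182 mm above the seat top and outer faces flush with the seat's x-edges; a 33×33 mm post under the front of each armrest stands on the seat at the front corner.

The spool is on top of the stool. The chair is on the floor beside the stool on its −y side.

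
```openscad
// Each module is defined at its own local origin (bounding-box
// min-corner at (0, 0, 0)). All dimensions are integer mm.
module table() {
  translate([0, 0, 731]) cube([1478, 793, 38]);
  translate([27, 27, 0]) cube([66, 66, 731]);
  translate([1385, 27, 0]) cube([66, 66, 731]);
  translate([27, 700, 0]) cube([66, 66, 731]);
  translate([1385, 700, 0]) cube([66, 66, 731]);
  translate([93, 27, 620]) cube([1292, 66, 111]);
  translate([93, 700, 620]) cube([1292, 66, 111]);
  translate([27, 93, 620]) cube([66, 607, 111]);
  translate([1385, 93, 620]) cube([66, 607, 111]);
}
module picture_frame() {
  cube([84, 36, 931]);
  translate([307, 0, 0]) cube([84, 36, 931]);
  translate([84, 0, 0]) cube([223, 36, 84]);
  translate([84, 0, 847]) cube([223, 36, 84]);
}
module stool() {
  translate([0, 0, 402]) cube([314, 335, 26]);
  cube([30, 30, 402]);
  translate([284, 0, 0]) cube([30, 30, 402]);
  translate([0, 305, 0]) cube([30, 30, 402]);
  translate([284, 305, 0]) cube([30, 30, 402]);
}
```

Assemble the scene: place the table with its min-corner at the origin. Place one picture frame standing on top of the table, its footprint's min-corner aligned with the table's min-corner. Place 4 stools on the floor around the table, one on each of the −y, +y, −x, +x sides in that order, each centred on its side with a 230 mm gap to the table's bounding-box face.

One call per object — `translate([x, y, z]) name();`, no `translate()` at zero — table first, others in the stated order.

table();
translate([0, 0, 769]) picture_frame();
translate([582, -565, 0]) stool();
translate([582, 1023, 0]) stool();
translate([-544, 229, 0]) stool();
translate([1708, 229, 0]) stool();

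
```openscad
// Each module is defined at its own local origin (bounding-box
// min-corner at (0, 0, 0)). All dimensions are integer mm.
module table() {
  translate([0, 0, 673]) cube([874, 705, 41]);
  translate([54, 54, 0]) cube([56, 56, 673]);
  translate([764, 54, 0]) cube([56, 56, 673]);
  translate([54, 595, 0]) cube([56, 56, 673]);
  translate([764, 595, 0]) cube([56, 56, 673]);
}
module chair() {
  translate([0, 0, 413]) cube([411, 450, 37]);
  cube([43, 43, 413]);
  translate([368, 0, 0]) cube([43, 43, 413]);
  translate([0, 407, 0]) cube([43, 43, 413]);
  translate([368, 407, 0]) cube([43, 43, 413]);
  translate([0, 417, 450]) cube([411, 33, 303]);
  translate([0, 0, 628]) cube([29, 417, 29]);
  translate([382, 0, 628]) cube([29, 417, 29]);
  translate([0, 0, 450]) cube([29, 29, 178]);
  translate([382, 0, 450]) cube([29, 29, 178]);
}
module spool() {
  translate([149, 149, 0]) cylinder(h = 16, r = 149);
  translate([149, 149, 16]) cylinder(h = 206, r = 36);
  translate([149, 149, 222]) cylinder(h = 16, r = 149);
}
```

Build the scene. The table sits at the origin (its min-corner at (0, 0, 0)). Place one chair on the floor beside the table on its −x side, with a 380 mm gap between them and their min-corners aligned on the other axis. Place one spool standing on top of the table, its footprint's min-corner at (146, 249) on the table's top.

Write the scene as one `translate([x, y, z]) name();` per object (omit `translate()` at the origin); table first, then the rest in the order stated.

table();
translate([-791, 0, 0]) chair();
translate([146, 249, 714]) spool();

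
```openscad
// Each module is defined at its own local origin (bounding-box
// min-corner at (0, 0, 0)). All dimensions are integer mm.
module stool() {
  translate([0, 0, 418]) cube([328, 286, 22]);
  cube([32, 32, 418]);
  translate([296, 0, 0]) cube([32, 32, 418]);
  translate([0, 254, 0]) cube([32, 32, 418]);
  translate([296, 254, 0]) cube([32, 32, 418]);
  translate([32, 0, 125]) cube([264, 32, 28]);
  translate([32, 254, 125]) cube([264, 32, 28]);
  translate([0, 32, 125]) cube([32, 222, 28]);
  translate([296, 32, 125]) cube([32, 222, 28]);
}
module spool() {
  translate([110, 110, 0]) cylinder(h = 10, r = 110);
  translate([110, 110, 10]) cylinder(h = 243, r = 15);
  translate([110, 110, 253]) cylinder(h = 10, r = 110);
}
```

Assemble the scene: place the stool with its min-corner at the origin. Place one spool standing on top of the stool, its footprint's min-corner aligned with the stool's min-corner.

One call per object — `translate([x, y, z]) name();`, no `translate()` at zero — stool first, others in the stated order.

stool();
translate([0, 0, 440]) spool();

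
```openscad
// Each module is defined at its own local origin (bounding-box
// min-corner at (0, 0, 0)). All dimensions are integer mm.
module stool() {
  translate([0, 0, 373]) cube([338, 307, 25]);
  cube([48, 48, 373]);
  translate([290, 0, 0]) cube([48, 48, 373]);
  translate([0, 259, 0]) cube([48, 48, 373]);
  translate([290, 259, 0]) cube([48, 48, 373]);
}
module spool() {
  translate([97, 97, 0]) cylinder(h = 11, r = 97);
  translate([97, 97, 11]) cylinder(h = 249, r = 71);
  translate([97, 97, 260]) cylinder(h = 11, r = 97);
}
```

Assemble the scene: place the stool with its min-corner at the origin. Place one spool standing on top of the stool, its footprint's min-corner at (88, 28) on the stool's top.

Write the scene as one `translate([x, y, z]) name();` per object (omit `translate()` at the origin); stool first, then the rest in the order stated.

stool();
translate([88, 28, 398]) spool();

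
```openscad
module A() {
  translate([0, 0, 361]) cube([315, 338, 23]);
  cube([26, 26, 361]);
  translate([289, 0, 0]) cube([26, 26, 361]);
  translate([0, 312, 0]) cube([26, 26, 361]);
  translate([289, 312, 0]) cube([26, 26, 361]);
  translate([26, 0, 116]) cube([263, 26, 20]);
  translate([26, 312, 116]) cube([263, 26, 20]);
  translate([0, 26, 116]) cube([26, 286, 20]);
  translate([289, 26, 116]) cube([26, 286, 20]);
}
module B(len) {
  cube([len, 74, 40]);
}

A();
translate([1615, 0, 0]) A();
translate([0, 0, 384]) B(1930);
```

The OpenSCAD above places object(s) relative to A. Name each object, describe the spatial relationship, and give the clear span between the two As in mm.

A is a stool. B is a beam. A beam spans the tops of two stools. The clear span between the two stools is 1300 mm.

Second stool starts at x = 1615; first ends at x = 315; clear span = 1615 − 315 = 1300 mm.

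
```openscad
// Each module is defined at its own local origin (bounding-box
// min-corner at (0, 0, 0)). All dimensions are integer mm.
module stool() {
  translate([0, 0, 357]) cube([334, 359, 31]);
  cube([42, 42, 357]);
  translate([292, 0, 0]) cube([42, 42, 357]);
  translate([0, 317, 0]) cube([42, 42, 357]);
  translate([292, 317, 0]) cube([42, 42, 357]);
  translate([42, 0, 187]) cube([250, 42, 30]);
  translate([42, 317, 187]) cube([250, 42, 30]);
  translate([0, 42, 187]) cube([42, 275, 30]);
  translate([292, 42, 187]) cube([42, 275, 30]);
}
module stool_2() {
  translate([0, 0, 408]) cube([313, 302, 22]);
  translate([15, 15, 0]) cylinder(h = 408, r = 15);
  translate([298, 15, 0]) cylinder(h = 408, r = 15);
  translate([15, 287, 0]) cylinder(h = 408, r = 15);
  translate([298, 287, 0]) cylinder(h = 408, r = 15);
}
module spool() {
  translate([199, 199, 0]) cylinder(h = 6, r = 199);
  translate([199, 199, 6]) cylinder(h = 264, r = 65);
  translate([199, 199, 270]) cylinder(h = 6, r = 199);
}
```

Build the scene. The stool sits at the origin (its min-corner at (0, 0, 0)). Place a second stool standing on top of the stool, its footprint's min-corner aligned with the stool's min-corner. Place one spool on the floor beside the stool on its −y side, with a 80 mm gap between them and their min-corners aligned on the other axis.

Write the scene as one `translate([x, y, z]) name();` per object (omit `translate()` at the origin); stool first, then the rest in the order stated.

stool();
translate([0, 0, 388]) stool_2();
translate([0, -478, 0]) spool();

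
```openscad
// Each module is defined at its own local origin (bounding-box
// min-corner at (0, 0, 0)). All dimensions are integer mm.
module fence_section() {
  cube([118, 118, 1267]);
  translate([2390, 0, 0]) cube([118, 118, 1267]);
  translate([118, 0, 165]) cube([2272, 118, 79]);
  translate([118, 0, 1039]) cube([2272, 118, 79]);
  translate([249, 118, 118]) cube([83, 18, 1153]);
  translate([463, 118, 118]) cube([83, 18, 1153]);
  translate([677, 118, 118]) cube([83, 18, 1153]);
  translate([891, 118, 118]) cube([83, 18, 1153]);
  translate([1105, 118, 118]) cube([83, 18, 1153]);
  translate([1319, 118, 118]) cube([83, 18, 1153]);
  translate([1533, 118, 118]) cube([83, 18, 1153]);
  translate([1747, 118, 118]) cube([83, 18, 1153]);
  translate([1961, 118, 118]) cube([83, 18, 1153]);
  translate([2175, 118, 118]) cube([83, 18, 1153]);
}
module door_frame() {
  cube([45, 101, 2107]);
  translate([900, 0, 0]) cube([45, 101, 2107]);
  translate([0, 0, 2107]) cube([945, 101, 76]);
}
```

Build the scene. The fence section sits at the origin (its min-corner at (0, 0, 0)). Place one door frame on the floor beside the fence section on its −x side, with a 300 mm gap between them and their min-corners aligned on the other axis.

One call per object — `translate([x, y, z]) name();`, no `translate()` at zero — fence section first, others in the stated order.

fence_section();
translate([-1245, 0, 0]) door_frame();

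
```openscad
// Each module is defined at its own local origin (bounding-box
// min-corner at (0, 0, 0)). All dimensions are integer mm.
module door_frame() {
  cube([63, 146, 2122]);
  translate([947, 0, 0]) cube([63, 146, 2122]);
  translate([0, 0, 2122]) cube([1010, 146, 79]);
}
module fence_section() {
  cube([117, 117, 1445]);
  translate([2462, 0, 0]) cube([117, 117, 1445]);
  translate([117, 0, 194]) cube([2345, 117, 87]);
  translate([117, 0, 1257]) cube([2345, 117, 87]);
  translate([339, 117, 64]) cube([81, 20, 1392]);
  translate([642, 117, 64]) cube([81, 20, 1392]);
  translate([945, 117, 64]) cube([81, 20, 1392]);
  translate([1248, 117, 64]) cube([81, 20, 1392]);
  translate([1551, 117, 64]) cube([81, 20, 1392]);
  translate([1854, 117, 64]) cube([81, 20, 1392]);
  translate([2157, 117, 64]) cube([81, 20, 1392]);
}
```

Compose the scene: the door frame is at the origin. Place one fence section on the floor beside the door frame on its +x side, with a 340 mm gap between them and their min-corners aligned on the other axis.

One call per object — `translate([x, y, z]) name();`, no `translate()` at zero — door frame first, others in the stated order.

door_frame();
translate([1350, 0, 0]) fence_section();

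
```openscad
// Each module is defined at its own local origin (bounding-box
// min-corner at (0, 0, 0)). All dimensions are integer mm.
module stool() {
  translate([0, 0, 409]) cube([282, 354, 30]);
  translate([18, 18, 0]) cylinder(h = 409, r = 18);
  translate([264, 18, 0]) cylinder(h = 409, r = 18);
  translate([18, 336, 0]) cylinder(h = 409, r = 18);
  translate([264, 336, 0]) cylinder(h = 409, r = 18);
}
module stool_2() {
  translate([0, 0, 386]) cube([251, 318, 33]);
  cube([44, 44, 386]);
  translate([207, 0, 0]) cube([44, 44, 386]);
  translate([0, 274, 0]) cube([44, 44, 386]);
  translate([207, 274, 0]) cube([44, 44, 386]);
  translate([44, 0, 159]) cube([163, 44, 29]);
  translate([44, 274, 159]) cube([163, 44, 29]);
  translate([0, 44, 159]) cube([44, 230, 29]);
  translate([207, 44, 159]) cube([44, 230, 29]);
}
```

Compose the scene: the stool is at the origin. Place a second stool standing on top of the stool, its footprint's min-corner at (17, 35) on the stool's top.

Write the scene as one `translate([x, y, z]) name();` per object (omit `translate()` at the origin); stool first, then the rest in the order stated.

stool();
translate([17, 35, 439]) stool_2();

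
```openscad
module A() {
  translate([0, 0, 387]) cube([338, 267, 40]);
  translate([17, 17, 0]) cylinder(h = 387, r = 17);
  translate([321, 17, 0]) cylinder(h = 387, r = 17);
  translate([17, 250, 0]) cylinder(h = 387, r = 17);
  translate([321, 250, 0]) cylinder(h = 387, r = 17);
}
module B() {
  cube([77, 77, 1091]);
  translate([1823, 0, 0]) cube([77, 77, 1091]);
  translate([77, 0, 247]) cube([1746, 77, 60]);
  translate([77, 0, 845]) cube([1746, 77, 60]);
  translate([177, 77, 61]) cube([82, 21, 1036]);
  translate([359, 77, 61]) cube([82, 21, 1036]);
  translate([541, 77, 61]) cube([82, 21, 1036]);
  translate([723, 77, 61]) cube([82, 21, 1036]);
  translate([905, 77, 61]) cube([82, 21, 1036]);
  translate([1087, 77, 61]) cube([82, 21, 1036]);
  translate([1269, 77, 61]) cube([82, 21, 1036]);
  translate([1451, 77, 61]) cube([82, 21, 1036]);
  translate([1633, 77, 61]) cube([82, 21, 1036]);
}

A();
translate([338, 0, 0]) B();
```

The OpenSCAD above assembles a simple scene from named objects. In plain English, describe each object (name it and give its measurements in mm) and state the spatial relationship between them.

A is a four-legged stool. The seat is a 338×267×40 mm slab whose top surface is at z = 427 mm; four round legs, each 34 mm in diameter, run from the floor (z = 0) to the underside of the seat, each leg's axis is inset half a diameter from the nearest pair of seat edges (so the leg's bounding box is flush with the corner).

B is a fence section. Two 77×77 mm posts, 1091 mm tall, stand on the floor with a clear span of 1746 mm between their inner faces. Two horizontal rails of 77×60 mm section span the gap between the posts with their undersides at z = 247 mm and z = 845 mm, flush with the posts' −y face. 9 pickets, each 82 mm wide, 21 mm thick and 1036 mm tall, are fixed to the +y face of the rails with their bottoms at z = 61 mm, evenly spaced across the span with equal gaps (rounded down to the nearest mm) at the −x end and between each pair — any rounding remainder accumulates at the +x end.

The fence section is against the stool's +x side, with their −y faces flush.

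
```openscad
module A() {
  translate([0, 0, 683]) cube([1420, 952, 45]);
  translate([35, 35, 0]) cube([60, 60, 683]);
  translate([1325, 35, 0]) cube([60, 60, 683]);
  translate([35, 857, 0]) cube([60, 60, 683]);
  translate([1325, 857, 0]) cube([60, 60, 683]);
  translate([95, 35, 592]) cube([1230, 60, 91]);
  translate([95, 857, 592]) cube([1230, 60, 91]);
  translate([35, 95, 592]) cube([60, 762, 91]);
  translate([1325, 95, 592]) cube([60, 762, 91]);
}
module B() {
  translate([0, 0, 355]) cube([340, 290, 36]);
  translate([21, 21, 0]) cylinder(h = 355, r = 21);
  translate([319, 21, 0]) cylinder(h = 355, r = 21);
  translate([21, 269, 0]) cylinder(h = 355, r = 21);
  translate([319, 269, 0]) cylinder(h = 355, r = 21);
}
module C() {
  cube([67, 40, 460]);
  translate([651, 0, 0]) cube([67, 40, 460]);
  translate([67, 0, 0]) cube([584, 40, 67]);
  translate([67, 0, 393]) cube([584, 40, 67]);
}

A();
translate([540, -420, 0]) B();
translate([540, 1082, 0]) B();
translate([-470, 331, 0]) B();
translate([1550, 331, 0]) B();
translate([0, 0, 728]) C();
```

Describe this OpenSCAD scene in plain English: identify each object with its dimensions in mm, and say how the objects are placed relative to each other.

A is a rectangular dining table. The top is 1420×952×45 mm with its upper surface at z = 728 mm. It stands on four 60×60 mm square legs, each inset 35 mm from the nearest pair of top edges, running from the floor to the underside of the top. Four apron rails, 60 mm thick and 91 mm tall, run between adjacent legs with their top edges flush with the underside of the top and their outer faces flush with the legs' outer faces.

B is a four-legged stool. The seat is 340×290 mm, 36 mm thick, top at z = 391 mm. It stands on four round legs, each 42 mm in diameter, from z = 0 to the seat underside, each leg's axis is inset half a diameter from the nearest pair of seat edges (so the leg's bounding box is flush with the corner).

C is a rectangular picture frame lying in the x–z plane (depth along y). The opening is 584 mm wide (x) by 326 mm tall (z), surrounded by a border 67 mm wide on all four sides. The frame is 40 mm deep and is made of two full-height vertical stiles with two horizontal rails fitted between them.

Four stools sit around the table at the −y, +y, −x, +x sides. The picture frame is on top of the table.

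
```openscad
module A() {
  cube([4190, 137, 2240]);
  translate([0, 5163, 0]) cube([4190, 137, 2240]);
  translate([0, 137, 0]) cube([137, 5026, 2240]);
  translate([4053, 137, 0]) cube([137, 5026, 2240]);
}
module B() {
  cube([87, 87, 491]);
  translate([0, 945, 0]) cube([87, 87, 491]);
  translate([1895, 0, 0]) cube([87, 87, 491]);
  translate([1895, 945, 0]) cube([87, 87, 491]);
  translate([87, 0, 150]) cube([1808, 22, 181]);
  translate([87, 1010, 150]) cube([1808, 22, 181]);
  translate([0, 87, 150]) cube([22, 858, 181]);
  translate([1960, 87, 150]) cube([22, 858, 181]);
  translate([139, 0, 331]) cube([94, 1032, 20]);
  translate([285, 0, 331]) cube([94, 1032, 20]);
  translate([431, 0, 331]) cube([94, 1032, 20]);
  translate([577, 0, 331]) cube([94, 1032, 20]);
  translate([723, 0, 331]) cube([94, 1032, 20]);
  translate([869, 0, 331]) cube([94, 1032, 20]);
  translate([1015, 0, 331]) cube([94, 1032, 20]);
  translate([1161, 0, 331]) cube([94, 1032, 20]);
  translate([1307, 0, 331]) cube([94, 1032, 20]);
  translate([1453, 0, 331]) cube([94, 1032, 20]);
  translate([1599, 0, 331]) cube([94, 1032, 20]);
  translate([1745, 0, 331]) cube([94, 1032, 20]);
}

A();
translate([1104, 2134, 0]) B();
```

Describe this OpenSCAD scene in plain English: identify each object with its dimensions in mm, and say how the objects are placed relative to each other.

A is a box-shaped house frame (walls only): outside footprint 4190×5300 mm, wall height 2240 mm, wall thickness 137 mm. The two y-facing walls run the full x-width; the two x-facing walls fit between the inner faces of the y-facing walls.

B is a bed frame 1982 mm long (x) by 1032 mm wide (y). Four 87×87 mm corner posts, 491 mm tall, at the corners of the footprint. Four rails of 22 mm thickness and 181 mm height run between adjacent posts with their undersides at z = 150 mm, their outer faces flush with the outside of the frame (the two x-running rails run between the posts' inner faces; the two y-running rails run between the posts' inner faces). 12 slats, each 94 mm wide (x) and 20 mm thick, lie across the top of the two x-running rails, running the full 1032 mm width of the frame in y; the slats are evenly spaced along x between the inner faces of the end posts with equal gaps (rounded down to the nearest mm) at the −x end and between each pair — any rounding remainder accumulates at the +x end.

The bed frame sits inside the house frame, centred.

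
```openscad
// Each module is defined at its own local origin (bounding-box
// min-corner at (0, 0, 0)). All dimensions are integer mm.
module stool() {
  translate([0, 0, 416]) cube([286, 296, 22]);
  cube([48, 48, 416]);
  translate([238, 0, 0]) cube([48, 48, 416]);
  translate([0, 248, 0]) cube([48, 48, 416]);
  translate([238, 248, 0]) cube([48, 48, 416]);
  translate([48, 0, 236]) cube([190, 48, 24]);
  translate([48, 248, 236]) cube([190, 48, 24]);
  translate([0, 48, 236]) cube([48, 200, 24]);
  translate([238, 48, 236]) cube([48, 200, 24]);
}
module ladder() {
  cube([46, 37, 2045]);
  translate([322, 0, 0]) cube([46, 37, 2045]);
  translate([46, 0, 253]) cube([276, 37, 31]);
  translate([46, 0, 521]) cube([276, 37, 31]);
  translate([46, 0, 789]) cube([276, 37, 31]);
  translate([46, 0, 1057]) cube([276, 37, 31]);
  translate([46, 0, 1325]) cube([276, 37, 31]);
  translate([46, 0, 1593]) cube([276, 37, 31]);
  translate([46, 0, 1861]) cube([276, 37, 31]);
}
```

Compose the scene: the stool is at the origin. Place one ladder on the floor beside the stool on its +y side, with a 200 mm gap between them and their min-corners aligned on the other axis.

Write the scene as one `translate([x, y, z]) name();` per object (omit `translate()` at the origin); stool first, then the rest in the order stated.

stool();
translate([0, 496, 0]) ladder();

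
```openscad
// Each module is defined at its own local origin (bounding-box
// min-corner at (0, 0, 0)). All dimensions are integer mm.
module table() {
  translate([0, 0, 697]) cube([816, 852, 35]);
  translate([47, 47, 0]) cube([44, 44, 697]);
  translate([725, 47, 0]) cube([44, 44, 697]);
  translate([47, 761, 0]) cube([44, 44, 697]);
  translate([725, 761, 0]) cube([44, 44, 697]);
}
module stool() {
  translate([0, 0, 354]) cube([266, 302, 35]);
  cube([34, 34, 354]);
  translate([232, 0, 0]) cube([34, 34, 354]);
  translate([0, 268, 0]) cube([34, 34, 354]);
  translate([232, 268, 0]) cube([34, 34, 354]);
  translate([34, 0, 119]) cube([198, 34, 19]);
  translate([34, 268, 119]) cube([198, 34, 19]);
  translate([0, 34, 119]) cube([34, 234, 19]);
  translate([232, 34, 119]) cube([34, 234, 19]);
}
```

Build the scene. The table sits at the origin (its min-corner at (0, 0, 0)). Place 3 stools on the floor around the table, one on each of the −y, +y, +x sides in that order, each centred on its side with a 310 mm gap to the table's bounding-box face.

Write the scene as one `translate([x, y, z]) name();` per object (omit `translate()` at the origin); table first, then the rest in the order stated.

table();
translate([275, -612, 0]) stool();
translate([275, 1162, 0]) stool();
translate([1126, 275, 0]) stool();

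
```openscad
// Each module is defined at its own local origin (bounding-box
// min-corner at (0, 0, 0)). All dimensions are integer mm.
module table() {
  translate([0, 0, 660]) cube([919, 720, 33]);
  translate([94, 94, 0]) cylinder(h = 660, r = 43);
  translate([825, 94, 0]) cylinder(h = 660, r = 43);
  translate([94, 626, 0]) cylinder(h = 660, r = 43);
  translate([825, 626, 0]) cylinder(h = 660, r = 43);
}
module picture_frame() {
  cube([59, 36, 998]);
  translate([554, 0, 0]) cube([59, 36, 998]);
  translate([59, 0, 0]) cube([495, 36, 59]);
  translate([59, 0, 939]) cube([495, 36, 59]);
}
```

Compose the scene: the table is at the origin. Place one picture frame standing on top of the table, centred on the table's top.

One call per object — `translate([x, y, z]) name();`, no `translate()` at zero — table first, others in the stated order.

table();
translate([153, 342, 693]) picture_frame();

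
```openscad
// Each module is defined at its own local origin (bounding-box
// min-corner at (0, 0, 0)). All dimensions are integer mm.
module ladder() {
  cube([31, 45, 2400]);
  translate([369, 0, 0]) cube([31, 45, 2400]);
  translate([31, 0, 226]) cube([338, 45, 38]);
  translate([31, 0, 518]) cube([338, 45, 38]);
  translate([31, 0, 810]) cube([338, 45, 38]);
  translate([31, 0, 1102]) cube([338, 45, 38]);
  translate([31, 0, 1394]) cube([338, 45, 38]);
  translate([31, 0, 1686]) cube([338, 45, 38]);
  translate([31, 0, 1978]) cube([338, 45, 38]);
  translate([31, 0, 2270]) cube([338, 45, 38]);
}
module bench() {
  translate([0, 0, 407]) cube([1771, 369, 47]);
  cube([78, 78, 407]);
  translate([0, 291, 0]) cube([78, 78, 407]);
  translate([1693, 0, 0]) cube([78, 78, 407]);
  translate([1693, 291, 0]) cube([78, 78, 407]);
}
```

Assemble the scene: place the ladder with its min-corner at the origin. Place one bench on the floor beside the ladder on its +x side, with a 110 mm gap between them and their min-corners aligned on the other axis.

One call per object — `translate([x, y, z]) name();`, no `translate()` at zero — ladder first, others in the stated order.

ladder();
translate([510, 0, 0]) bench();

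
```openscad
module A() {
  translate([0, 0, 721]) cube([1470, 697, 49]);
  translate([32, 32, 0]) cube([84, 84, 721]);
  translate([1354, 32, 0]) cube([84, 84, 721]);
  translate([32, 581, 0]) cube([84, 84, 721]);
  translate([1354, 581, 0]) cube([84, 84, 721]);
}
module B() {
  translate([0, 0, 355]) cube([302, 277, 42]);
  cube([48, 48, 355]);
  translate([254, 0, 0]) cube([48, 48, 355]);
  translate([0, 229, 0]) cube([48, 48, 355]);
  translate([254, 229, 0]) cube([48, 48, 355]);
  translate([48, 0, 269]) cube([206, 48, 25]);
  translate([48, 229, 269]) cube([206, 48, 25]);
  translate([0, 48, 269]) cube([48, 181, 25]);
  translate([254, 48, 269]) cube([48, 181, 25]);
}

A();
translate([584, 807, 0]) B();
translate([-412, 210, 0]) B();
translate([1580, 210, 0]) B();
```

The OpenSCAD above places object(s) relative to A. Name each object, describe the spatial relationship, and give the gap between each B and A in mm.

Each stool's nearest face is 110 mm from the table's bounding box.

A is a table. B is a stool. Three stools sit around the table at the +y, −x, +x sides. The gap between each stool and the table is 110 mm.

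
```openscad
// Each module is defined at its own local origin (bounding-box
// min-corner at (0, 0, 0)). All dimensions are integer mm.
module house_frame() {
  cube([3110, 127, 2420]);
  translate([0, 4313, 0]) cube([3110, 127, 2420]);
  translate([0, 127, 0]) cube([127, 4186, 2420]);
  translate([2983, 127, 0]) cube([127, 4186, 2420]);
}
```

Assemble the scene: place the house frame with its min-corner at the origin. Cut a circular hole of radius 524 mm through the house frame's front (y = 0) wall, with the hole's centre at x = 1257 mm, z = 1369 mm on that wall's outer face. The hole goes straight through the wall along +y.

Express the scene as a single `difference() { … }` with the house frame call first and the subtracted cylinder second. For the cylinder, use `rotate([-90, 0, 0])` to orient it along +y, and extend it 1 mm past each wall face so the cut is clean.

difference() {
  house_frame();
  translate([1257, -1, 1369]) rotate([-90, 0, 0]) cylinder(h = 129, r = 524);
}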